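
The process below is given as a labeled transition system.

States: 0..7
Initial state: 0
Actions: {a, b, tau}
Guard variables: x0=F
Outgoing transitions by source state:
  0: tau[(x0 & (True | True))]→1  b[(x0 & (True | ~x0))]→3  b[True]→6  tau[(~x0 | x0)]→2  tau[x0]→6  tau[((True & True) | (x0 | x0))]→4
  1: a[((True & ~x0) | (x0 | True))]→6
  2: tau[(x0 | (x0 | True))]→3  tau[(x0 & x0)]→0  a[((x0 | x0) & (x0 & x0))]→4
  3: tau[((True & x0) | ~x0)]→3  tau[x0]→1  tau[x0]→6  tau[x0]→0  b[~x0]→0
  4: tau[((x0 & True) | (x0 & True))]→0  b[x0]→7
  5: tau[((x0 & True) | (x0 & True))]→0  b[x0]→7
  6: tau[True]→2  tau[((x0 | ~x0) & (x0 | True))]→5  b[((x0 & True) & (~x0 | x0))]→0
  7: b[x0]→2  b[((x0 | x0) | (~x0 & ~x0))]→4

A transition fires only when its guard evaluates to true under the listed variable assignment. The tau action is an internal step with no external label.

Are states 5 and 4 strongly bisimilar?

Refine partition for ~:
  P[0] = {{0,1,2,3,4,5,6,7}}
  P[1] = {{0,3},{1},{2,6},{4,5},{7}}
  P[2] = {{0},{1},{2},{3},{4,5},{6},{7}}
stable after 3 split(s): 7 block(s)
class of 5: {4,5}; class of 4: {4,5}

Answer: BISIMILAR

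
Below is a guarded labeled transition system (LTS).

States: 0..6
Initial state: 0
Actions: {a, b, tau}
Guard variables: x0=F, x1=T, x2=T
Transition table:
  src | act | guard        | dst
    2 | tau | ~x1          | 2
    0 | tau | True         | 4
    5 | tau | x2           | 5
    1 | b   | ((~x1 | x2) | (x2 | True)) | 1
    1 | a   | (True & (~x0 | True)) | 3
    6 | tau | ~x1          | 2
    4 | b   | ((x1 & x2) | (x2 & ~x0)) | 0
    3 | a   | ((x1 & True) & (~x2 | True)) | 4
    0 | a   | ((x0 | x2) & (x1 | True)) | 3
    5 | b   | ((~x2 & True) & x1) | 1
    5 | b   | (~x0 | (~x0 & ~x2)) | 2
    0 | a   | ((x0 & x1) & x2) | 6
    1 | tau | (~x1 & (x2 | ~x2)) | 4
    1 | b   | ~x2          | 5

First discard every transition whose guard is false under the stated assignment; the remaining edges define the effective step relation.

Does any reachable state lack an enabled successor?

Reach set: {0,3,4}
  0: a→3  tau→4  [2 out]
  3: a→4  [1 out]
  4: b→0  [1 out]

Answer: DEADLOCK-FREE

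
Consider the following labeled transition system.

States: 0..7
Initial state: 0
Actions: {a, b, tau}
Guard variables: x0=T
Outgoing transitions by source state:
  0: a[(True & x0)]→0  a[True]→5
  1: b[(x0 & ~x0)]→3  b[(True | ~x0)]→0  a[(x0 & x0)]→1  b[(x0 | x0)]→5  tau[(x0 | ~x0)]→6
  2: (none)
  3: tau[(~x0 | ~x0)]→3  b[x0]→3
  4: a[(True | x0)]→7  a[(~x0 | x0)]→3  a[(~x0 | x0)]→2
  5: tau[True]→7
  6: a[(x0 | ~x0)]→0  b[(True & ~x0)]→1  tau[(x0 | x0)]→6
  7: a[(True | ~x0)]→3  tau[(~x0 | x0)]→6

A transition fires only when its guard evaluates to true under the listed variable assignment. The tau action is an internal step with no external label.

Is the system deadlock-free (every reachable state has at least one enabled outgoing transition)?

Answer: DEADLOCK-FREE

Trace:
Reach set: {0,3,5,6,7}
  0: a→0  a→5  [2 out]
  3: b→3  [1 out]
  5: tau→7  [1 out]
  6: a→0  tau→6  [2 out]
  7: a→3  tau→6  [2 out]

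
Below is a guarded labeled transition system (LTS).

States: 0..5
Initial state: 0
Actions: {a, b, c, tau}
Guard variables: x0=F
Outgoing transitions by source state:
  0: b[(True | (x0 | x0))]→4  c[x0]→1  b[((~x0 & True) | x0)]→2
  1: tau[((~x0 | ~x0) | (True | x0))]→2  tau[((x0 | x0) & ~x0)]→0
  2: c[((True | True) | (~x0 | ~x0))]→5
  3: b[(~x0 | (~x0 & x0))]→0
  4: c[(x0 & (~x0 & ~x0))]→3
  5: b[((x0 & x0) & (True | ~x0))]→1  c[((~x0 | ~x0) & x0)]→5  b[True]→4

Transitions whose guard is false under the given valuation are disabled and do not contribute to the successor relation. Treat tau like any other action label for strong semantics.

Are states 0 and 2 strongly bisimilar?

Refine partition for ~:
  π0 = {{0,1,2,3,4,5}}
  π1 = {{0,3,5},{1},{2},{4}}
  π2 = {{0},{1},{2},{3},{4},{5}}
stable after 3 split(s): 6 block(s)
class of 0: {0}; class of 2: {2}

Answer: NOT BISIMILAR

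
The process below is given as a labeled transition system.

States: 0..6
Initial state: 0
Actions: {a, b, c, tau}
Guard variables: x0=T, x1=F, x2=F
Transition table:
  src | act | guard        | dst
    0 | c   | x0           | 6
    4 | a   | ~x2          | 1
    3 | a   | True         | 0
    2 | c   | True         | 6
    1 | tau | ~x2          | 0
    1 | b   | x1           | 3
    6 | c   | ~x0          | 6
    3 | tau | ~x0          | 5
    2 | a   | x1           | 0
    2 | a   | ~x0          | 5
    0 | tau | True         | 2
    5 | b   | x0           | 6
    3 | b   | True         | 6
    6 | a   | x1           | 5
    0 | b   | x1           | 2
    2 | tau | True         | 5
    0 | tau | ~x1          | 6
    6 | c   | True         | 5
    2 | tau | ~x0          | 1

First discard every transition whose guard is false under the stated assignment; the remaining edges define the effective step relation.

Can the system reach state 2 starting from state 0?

Answer: REACHABLE

Working:
11 transition(s) survive guard evaluation.
depth 0: {0}
depth 1: {2,6}  cumulative {0,2,6}
depth 2: {5}  cumulative {0,2,5,6}
Reach set: {0,2,5,6}
Path to 2: tau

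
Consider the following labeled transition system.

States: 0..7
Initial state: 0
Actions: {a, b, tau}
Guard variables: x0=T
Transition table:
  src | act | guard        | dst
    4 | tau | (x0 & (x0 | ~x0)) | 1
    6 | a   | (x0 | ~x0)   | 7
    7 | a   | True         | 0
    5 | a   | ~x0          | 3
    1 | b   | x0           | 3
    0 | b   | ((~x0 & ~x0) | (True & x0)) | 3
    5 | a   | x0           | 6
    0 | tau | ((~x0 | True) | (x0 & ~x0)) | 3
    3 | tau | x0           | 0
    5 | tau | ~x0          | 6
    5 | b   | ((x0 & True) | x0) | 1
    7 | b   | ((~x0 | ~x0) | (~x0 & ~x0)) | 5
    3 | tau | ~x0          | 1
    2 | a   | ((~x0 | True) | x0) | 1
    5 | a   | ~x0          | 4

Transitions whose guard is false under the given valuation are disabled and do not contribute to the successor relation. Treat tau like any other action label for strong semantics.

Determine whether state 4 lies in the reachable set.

Answer: UNREACHABLE

Trace:
10 transition(s) survive guard evaluation.
Layer 0: {0}
Layer 1: {3}  now seen {0,3}
R = {0,3}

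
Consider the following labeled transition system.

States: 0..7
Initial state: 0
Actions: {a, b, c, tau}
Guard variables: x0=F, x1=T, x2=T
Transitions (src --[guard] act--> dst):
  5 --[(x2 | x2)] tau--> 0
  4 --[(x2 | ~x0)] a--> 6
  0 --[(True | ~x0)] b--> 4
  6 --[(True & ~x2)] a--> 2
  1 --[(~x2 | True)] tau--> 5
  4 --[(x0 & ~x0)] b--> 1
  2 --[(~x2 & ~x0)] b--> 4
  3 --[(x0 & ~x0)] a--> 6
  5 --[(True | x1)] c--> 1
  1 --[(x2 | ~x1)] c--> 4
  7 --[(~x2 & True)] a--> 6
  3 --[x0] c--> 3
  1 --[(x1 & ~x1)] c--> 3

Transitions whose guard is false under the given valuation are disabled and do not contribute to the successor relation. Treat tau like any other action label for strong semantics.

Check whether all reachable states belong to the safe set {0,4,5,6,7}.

Answer: INVARIANT HOLDS

Working:
Safe = {0,4,5,6,7}
Reach set: {0,4,6}
  0: ✓
  4: ✓
  6: ✓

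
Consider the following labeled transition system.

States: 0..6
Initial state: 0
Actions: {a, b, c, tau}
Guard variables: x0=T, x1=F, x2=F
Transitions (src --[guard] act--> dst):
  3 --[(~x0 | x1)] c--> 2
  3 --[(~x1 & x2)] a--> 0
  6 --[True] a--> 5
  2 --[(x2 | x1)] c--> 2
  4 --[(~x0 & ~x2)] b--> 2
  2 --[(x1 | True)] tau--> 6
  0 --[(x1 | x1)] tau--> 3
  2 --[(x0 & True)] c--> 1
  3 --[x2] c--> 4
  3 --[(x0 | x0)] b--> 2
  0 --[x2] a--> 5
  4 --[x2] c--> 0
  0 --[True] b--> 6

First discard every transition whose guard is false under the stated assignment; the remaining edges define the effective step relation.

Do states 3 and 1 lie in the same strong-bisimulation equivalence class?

Answer: NOT BISIMILAR

Analysis:
Bisimulation quotient by refinement:
  round 0: {{0,1,2,3,4,5,6}}
  round 1: {{0,3},{1,4,5},{2},{6}}
  round 2: {{0},{1,4,5},{2},{3},{6}}
5 equivalence class(es) (converged in 3)
3∈{3}, 1∈{1,4,5}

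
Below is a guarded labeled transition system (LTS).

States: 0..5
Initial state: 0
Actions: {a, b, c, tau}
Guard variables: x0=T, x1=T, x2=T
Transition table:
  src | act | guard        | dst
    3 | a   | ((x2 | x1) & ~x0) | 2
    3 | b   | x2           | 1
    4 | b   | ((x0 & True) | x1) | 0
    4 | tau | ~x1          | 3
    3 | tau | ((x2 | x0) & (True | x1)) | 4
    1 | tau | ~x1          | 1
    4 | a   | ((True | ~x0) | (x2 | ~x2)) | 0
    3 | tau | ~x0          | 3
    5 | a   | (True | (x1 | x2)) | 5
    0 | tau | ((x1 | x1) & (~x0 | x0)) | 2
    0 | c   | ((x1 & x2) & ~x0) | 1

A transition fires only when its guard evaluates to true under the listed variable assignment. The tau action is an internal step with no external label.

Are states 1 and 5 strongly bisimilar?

Refine partition for ~:
  round 0: {{0,1,2,3,4,5}}
  round 1: {{0},{1,2},{3},{4},{5}}
5 equivalence class(es) (converged in 2)
1∈{1,2}, 5∈{5}

Answer: NOT BISIMILAR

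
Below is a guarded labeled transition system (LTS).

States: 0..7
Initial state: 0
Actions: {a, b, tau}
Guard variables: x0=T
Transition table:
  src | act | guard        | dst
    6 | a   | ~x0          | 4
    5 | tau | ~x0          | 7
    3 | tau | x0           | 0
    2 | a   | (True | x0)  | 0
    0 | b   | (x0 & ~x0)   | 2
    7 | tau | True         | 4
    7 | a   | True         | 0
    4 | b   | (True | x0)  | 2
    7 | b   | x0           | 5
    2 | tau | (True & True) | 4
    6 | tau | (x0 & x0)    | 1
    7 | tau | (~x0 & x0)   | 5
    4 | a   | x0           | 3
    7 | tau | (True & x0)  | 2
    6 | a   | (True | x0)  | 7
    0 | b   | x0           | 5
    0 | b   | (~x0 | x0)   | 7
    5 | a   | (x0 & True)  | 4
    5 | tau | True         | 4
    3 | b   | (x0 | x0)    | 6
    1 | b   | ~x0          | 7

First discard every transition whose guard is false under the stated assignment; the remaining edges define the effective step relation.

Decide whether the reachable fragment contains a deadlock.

Answer: DEADLOCK at state 1

Trace:
Reach set: {0,1,2,3,4,5,6,7}
  0: b→5  b→7  [deg 2]
  1: ∅  [deadlock]
  2: a→0  tau→4  [deg 2]
  3: b→6  tau→0  [deg 2]
  4: a→3  b→2  [deg 2]
  5: a→4  tau→4  [deg 2]
  6: a→7  tau→1  [deg 2]
  7: a→0  b→5  tau→2  tau→4  [deg 4]
trace reaching 1: b·a·a·b·tau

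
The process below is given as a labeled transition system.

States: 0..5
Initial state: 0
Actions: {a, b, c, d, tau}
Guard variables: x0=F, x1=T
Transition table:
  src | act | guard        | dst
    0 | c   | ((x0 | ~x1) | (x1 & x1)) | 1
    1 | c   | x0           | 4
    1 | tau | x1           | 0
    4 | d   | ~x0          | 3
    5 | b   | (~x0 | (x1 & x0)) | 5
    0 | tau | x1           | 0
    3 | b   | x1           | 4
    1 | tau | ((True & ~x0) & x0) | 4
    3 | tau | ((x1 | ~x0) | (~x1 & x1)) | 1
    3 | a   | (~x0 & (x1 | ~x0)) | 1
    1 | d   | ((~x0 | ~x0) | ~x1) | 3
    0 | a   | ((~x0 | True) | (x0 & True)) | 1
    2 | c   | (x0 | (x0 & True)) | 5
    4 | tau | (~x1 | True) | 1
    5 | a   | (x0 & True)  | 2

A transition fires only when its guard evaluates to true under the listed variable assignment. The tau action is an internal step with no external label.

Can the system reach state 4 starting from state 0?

Answer: REACHABLE

Analysis:
Guard filter leaves 11 enabled edge(s).
depth 0: {0}
depth 1: {1}  cumulative {0,1}
depth 2: {3}  cumulative {0,1,3}
depth 3: {4}  cumulative {0,1,3,4}
Reach set: {0,1,3,4}
Path to 4: c·d·b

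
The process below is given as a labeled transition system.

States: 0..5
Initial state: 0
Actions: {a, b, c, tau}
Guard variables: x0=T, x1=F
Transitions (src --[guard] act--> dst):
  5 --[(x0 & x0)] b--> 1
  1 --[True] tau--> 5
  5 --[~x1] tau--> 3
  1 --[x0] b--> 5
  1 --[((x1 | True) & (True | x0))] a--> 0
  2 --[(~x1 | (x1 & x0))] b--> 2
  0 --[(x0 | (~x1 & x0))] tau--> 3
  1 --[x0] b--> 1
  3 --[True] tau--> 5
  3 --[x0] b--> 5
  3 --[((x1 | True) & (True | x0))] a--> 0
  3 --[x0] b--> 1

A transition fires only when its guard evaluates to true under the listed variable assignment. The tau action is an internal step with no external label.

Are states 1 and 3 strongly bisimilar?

Answer: BISIMILAR

Trace:
Refine partition for ~:
  round 0: {{0,1,2,3,4,5}}
  round 1: {{0},{1,3},{2},{4},{5}}
stable after 2 split(s): 5 block(s)
[1]={1,3}  [3]={1,3}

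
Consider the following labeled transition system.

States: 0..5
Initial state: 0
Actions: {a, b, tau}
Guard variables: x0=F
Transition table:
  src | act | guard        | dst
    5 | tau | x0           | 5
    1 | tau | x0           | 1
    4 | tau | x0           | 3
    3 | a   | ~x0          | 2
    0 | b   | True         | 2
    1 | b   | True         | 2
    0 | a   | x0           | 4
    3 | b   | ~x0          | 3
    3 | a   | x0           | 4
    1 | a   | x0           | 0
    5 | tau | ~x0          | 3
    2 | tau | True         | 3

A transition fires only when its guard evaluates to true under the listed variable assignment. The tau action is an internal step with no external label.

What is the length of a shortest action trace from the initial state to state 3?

Layered search for 3:
  L0 = {0}
  L1 = {2}
  L2 = {3}
first hit 3 at d=2 via b·tau

Answer: 2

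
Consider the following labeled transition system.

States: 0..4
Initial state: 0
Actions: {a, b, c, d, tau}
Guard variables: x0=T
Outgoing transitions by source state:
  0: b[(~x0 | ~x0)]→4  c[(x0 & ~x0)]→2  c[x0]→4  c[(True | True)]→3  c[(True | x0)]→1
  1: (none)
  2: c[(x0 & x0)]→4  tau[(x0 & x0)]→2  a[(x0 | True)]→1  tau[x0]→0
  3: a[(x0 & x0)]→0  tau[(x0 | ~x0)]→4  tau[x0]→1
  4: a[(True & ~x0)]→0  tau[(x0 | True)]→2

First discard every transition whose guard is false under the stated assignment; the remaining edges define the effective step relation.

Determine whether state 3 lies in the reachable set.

Answer: REACHABLE

Analysis:
11 transition(s) survive guard evaluation.
Layer 0: {0}
Layer 1: {1,3,4}  now seen {0,1,3,4}
Layer 2: {2}  now seen {0,1,2,3,4}
Reach set: {0,1,2,3,4}
trace reaching 3: c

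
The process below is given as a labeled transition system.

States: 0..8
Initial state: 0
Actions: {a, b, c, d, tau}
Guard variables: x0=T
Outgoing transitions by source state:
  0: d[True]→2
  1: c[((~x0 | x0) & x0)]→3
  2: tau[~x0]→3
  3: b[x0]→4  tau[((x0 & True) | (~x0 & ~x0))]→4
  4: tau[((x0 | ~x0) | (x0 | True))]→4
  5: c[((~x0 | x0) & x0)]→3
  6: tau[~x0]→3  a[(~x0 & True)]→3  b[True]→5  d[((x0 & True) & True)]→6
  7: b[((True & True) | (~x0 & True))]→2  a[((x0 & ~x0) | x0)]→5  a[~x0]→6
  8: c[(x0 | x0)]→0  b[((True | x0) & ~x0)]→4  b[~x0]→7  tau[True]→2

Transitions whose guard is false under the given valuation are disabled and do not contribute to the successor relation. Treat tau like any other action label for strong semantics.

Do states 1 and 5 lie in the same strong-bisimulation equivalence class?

Answer: BISIMILAR

Analysis:
Compute ~ classes (split until stable):
  round 0: {{0,1,2,3,4,5,6,7,8}}
  round 1: {{0},{1,5},{2},{3},{4},{6},{7},{8}}
stable after 2 split(s): 8 block(s)
1∈{1,5}, 5∈{1,5}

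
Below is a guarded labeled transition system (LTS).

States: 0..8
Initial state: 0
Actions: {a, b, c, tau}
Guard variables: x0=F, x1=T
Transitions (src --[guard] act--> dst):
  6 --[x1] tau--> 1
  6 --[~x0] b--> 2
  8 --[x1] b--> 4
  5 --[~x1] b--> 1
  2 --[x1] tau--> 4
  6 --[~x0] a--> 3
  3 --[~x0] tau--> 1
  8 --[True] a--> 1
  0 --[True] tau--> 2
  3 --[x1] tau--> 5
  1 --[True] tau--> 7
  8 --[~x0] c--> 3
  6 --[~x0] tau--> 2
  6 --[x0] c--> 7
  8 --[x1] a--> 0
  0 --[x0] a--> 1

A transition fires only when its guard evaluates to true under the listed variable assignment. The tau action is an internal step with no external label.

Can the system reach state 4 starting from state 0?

Answer: REACHABLE

Trace:
After dropping false guards: 13 live edges.
Layer 0: {0}
Layer 1: {2}  cumulative {0,2}
Layer 2: {4}  cumulative {0,2,4}
R = {0,2,4}
witness 4: tau·tau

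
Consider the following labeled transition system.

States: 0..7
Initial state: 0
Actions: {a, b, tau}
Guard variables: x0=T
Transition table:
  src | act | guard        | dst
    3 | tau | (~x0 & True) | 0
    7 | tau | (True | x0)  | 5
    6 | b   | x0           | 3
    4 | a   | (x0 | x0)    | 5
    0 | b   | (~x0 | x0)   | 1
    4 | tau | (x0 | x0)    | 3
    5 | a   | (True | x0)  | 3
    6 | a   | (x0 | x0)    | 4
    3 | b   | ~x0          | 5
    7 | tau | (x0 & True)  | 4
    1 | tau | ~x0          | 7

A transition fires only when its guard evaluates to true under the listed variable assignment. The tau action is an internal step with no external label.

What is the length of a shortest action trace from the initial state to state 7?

Layered search for 7:
  Layer 0: {0}
  Layer 1: {1}
7 never appears.

Answer: UNREACHABLE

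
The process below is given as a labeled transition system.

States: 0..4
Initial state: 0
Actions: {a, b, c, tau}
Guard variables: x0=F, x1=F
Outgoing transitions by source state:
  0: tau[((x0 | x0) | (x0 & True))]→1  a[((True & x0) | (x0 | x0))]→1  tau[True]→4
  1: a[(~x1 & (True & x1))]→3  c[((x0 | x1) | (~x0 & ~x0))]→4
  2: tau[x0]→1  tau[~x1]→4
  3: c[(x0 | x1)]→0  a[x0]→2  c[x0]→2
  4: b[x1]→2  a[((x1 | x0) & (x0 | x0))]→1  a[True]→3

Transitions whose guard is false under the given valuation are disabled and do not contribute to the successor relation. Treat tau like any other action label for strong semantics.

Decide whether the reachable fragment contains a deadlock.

Reachable = {0,3,4}
  0: tau→4  [1 out]
  3: ∅  [deadlock]
  4: a→3  [1 out]
Path to 3: tau·a

Answer: DEADLOCK at state 3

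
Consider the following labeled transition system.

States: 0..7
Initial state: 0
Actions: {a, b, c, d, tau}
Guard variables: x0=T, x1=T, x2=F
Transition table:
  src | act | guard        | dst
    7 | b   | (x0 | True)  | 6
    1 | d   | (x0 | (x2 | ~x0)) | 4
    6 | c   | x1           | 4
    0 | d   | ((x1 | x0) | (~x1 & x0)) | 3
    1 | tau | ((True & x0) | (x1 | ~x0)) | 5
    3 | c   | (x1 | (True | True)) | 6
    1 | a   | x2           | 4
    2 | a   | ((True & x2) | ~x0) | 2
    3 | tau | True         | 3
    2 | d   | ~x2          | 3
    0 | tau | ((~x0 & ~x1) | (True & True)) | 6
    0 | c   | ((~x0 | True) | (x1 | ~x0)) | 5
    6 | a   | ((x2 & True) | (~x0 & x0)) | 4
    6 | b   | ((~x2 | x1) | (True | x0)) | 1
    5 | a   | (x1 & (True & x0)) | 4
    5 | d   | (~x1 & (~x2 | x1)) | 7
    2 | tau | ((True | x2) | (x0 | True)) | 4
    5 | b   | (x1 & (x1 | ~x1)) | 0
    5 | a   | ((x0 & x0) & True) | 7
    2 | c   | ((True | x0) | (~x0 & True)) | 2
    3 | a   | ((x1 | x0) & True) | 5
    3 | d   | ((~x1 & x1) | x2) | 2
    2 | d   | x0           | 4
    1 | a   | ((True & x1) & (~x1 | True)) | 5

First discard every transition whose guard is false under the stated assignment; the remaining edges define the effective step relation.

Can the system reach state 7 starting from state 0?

Answer: REACHABLE

Trace:
19 transition(s) survive guard evaluation.
depth 0: {0}
depth 1: {3,5,6}  cumulative {0,3,5,6}
depth 2: {1,4,7}  cumulative {0,1,3,4,5,6,7}
Reach set: {0,1,3,4,5,6,7}
trace reaching 7: c·a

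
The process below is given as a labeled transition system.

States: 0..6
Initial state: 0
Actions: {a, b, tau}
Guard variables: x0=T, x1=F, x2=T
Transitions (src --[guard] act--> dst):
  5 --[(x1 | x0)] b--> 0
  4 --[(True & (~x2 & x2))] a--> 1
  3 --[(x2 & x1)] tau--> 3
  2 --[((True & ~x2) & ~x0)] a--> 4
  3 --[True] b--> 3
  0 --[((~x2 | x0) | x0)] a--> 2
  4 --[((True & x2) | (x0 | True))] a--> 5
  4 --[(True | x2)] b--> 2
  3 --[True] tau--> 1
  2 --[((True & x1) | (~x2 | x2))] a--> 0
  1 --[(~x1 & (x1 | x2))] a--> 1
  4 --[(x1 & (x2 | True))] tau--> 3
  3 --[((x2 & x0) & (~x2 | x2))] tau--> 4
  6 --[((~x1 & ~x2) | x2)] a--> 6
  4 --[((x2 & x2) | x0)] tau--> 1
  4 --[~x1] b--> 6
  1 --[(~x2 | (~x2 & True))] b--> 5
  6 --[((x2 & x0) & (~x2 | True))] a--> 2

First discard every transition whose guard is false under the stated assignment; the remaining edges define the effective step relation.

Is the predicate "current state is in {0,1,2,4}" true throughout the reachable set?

Answer: INVARIANT HOLDS

Working:
Inv-set: {0,1,2,4}
Reachable = {0,2}
  0: ✓
  2: ✓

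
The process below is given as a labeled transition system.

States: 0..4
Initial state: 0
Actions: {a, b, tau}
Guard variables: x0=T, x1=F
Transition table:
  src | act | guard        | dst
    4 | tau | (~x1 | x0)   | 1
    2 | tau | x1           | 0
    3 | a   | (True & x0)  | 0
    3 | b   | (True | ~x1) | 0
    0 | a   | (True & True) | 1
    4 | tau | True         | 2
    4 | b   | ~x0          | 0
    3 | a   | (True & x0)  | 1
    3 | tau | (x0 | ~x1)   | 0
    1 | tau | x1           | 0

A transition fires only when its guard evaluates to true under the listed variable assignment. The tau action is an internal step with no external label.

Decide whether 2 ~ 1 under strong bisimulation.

Bisimulation quotient by refinement:
  round 0: {{0,1,2,3,4}}
  round 1: {{0},{1,2},{3},{4}}
4 equivalence class(es) (converged in 2)
2∈{1,2}, 1∈{1,2}

Answer: BISIMILAR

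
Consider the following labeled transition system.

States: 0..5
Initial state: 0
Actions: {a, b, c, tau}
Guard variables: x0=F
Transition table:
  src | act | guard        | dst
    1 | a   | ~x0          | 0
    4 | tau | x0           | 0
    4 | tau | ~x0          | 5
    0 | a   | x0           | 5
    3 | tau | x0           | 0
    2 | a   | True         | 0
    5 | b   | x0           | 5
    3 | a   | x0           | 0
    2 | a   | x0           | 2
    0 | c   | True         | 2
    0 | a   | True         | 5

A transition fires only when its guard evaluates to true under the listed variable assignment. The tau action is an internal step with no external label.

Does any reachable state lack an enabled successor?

Answer: DEADLOCK at state 5

Analysis:
Reach set: {0,2,5}
  0: a→5  c→2  [2 exit(s)]
  2: a→0  [1 exit(s)]
  5: ∅  [STUCK]
Path to 5: a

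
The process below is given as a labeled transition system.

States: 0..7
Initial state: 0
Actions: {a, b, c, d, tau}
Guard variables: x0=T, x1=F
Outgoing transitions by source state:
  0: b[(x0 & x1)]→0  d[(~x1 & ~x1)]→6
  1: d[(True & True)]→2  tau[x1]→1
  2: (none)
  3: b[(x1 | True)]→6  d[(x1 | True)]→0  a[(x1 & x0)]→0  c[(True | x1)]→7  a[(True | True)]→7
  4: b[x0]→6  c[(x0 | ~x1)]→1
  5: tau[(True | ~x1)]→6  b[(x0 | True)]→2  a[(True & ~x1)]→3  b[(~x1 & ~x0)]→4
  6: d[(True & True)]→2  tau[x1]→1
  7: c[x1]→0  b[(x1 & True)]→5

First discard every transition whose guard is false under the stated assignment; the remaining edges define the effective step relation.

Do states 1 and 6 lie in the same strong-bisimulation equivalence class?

Refine partition for ~:
  P[0] = {{0,1,2,3,4,5,6,7}}
  P[1] = {{0,1,6},{2,7},{3},{4},{5}}
  P[2] = {{0},{1,6},{2,7},{3},{4},{5}}
stable after 3 split(s): 6 block(s)
1∈{1,6}, 6∈{1,6}

Answer: BISIMILAR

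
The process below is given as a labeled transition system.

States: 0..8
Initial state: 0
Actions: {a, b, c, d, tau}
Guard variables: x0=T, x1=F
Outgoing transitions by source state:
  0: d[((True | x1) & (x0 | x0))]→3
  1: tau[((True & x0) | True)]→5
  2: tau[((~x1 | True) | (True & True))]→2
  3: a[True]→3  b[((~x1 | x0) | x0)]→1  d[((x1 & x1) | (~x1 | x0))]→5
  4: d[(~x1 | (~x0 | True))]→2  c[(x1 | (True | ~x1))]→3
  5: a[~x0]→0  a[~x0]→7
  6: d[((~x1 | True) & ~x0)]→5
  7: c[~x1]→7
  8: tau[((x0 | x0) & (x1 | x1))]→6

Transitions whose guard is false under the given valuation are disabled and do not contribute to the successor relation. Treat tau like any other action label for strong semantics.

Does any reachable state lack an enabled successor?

Answer: DEADLOCK at state 5

Working:
Reachable = {0,1,3,5}
  0: d→3  [1 exit(s)]
  1: tau→5  [1 exit(s)]
  3: a→3  b→1  d→5  [3 exit(s)]
  5: ∅  [deadlock]
witness 5: d·d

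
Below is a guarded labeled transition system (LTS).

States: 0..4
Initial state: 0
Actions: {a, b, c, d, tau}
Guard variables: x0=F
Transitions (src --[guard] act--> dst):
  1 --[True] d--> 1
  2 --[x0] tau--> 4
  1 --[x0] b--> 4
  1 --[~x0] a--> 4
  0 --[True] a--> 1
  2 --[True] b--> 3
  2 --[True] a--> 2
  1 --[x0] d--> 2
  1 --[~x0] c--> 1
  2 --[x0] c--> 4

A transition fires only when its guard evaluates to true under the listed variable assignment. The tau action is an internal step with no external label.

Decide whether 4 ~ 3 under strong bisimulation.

Answer: BISIMILAR

Analysis:
Compute ~ classes (split until stable):
  P[0] = {{0,1,2,3,4}}
  P[1] = {{0},{1},{2},{3,4}}
4 equivalence class(es) (converged in 2)
class of 4: {3,4}; class of 3: {3,4}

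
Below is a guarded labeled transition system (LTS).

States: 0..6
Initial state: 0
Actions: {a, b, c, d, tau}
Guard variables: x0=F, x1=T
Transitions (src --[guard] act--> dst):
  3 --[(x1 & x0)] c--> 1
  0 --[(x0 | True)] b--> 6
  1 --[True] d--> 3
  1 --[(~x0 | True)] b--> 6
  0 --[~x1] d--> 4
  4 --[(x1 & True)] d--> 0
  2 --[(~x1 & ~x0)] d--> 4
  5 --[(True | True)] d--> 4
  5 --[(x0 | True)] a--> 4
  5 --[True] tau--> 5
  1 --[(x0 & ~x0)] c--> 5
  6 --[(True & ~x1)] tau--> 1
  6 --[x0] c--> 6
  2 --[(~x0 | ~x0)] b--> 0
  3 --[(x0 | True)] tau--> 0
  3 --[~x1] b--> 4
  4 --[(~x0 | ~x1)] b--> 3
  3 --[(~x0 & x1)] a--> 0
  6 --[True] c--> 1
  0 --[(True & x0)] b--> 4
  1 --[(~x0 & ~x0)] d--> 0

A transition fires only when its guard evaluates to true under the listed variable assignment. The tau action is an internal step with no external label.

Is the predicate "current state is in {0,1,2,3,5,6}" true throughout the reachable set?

Inv-set: {0,1,2,3,5,6}
Reachable = {0,1,3,6}
  0: ok
  1: ok
  3: ok
  6: ok

Answer: INVARIANT HOLDS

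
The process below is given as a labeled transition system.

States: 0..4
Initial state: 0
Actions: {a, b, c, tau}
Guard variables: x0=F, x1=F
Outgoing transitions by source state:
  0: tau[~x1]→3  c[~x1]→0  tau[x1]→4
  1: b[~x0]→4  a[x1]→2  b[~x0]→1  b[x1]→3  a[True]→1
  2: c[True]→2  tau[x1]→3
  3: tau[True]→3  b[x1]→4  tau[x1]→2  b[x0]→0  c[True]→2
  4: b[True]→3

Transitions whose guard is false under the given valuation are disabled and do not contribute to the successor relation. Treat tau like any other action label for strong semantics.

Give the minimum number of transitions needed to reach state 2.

Answer: 2

Working:
BFS to 2:
  depth 0: {0}
  depth 1: {3}
  depth 2: {2}
first hit 2 at d=2 via tau·c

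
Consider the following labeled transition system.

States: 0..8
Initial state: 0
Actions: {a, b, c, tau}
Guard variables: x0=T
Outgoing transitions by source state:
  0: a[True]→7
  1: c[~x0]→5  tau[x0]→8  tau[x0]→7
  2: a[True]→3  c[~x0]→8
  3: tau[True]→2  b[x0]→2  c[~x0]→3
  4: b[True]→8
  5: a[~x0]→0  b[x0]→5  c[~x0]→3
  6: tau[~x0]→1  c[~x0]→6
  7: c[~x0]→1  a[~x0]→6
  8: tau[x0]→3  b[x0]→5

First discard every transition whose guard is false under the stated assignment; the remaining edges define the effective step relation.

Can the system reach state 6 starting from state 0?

Guard filter leaves 10 enabled edge(s).
L0 = {0}
L1 = {7}  cumulative {0,7}
Reachable = {0,7}

Answer: UNREACHABLE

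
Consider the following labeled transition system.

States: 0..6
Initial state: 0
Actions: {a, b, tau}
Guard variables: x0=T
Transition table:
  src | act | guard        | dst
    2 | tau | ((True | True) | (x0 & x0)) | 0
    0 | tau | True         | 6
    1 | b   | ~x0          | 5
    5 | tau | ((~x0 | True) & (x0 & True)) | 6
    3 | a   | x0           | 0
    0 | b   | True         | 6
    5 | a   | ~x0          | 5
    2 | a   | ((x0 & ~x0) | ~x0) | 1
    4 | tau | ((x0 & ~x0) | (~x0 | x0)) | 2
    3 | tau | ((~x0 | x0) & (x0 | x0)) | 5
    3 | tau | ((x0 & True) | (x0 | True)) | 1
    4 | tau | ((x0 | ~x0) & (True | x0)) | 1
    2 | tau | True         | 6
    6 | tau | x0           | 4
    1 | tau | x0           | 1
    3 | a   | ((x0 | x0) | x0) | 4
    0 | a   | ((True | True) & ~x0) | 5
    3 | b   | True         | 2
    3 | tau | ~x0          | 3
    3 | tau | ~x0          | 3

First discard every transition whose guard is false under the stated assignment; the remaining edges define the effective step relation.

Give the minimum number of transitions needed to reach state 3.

Answer: UNREACHABLE

Working:
Breadth-first toward 3:
  L0 = {0}
  L1 = {6}
  L2 = {4}
  L3 = {1,2}
3 never appears.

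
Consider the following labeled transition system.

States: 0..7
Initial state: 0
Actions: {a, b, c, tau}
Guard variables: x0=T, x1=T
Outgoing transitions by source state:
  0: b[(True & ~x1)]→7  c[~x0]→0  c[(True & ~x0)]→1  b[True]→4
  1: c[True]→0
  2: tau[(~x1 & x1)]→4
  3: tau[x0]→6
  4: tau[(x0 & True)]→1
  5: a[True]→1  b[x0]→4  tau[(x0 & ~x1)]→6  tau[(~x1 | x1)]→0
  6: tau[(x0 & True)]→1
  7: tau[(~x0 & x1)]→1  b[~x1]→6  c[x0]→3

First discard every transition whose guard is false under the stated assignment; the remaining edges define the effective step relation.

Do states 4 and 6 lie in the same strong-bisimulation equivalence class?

Answer: BISIMILAR

Trace:
Bisimulation quotient by refinement:
  π0 = {{0,1,2,3,4,5,6,7}}
  π1 = {{0},{1,7},{2},{3,4,6},{5}}
  π2 = {{0},{1},{2},{3},{4,6},{5},{7}}
7 equivalence class(es) (converged in 3)
[4]={4,6}  [6]={4,6}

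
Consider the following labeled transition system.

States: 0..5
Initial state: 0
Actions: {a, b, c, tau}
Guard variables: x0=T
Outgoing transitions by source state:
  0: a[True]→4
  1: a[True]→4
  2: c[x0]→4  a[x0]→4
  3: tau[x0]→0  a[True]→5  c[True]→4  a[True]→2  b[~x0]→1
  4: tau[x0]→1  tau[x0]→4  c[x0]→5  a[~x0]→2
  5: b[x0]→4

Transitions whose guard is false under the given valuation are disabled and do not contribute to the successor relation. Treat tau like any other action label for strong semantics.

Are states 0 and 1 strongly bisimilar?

Answer: BISIMILAR

Analysis:
Bisimulation quotient by refinement:
  P[0] = {{0,1,2,3,4,5}}
  P[1] = {{0,1},{2},{3},{4},{5}}
5 equivalence class(es) (converged in 2)
0∈{0,1}, 1∈{0,1}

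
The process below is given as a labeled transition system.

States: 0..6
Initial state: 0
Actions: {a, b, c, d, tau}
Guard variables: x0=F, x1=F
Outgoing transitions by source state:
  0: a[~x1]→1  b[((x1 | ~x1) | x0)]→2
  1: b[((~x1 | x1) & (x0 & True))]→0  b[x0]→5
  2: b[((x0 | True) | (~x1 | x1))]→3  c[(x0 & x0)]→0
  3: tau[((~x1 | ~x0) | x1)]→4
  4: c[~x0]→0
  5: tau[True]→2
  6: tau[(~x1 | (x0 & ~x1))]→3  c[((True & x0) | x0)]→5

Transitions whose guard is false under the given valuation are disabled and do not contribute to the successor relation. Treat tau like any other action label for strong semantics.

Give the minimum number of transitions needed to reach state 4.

Answer: 3

Trace:
BFS to 4:
  L0 = {0}
  L1 = {1,2}
  L2 = {3}
  L3 = {4}
4 enters at depth 3; path b·b·tau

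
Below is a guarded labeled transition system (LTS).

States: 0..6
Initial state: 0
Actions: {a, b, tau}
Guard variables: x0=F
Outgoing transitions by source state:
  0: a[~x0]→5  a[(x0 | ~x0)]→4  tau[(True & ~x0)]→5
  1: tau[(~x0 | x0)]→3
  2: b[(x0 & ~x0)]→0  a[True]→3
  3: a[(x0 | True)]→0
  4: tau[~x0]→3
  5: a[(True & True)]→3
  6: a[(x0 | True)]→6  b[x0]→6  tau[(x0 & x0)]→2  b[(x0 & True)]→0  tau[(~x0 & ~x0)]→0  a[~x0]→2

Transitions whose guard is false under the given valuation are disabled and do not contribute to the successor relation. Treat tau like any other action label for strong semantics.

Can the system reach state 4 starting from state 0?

Answer: REACHABLE

Trace:
Guard filter leaves 11 enabled edge(s).
Layer 0: {0}
Layer 1: {4,5}  now seen {0,4,5}
Layer 2: {3}  now seen {0,3,4,5}
Reachable = {0,3,4,5}
witness 4: a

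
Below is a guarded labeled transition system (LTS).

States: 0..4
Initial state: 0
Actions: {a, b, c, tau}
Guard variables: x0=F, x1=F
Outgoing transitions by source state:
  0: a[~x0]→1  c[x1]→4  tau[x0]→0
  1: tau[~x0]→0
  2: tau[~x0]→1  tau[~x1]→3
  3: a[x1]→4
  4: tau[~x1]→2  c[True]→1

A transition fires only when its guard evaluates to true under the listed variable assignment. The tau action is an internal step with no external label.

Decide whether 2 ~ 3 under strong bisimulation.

Answer: NOT BISIMILAR

Trace:
Refine partition for ~:
  round 0: {{0,1,2,3,4}}
  round 1: {{0},{1,2},{3},{4}}
  round 2: {{0},{1},{2},{3},{4}}
Fixed point at round 3; 5 class(es).
[2]={2}  [3]={3}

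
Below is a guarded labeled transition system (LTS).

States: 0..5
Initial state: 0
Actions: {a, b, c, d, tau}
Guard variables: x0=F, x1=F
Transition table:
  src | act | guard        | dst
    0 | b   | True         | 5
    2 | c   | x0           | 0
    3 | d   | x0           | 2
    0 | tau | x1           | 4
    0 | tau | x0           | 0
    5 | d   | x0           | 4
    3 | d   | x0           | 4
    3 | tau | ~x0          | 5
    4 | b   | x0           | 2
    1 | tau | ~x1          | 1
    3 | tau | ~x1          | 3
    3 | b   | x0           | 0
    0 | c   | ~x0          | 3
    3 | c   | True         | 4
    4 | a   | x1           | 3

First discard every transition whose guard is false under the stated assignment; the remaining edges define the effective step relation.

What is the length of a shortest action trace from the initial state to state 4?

Answer: 2

Analysis:
Layered search for 4:
  L0 = {0}
  L1 = {3,5}
  L2 = {4}
first hit 4 at d=2 via c·c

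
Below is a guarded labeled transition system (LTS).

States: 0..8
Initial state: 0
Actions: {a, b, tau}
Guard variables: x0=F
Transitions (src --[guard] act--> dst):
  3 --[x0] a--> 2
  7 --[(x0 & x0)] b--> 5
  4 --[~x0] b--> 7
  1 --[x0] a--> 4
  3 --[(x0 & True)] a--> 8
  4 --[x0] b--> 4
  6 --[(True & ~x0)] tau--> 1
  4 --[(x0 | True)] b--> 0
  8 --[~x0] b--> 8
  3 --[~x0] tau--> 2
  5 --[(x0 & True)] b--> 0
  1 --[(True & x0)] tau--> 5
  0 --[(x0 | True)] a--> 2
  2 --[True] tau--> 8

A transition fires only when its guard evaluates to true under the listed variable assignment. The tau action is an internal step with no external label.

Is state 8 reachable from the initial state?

Answer: REACHABLE

Analysis:
Guard filter leaves 7 enabled edge(s).
depth 0: {0}
depth 1: {2}  total {0,2}
depth 2: {8}  total {0,2,8}
Reach set: {0,2,8}
witness 8: a·tau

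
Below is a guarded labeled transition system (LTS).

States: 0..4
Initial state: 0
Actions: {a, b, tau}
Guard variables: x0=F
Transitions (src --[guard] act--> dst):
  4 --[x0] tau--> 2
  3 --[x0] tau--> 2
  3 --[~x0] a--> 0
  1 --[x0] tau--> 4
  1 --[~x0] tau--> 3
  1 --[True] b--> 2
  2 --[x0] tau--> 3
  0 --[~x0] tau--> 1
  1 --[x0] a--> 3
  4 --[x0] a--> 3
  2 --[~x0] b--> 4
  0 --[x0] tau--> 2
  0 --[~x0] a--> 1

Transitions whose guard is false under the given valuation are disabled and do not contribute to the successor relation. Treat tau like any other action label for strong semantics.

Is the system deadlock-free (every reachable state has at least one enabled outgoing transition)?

Answer: DEADLOCK at state 4

Trace:
R = {0,1,2,3,4}
  0: a→1  tau→1  [2 exit(s)]
  1: b→2  tau→3  [2 exit(s)]
  2: b→4  [1 exit(s)]
  3: a→0  [1 exit(s)]
  4: ∅  [deadlock]
Path to 4: tau·b·b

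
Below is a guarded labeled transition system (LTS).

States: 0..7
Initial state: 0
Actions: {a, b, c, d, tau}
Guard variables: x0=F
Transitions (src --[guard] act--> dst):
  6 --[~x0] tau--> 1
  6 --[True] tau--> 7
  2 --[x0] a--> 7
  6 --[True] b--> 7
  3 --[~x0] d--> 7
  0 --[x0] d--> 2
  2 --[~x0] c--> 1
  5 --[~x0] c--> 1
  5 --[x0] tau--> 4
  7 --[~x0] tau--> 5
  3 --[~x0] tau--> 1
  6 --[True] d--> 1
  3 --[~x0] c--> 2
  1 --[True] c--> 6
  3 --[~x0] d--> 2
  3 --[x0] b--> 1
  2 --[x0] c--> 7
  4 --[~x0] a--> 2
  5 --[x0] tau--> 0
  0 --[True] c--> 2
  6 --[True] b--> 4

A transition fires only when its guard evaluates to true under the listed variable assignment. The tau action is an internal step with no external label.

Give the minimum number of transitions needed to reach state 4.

Breadth-first toward 4:
  L0 = {0}
  L1 = {2}
  L2 = {1}
  L3 = {6}
  L4 = {4,7}
depth(4)=4, e.g. c·c·c·b

Answer: 4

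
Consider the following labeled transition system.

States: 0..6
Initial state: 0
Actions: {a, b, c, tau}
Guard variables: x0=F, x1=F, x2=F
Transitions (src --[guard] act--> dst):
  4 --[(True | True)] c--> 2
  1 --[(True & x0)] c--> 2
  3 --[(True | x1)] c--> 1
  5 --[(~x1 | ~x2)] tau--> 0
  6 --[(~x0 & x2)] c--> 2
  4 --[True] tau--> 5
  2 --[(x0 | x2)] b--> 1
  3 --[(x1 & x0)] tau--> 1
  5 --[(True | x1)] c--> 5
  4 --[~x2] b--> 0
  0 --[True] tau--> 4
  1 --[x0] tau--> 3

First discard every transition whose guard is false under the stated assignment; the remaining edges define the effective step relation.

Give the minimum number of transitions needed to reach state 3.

Answer: UNREACHABLE

Trace:
Breadth-first toward 3:
  L0 = {0}
  L1 = {4}
  L2 = {2,5}
3 never appears.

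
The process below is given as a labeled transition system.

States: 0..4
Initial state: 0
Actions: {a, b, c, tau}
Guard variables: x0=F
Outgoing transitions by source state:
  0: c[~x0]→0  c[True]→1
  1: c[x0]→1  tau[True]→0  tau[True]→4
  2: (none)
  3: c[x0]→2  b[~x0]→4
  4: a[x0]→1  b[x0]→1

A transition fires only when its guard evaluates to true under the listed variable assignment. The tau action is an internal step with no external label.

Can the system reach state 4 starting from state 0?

Answer: REACHABLE

Working:
After dropping false guards: 5 live edges.
Layer 0: {0}
Layer 1: {1}  now seen {0,1}
Layer 2: {4}  now seen {0,1,4}
Reach set: {0,1,4}
Path to 4: c·tau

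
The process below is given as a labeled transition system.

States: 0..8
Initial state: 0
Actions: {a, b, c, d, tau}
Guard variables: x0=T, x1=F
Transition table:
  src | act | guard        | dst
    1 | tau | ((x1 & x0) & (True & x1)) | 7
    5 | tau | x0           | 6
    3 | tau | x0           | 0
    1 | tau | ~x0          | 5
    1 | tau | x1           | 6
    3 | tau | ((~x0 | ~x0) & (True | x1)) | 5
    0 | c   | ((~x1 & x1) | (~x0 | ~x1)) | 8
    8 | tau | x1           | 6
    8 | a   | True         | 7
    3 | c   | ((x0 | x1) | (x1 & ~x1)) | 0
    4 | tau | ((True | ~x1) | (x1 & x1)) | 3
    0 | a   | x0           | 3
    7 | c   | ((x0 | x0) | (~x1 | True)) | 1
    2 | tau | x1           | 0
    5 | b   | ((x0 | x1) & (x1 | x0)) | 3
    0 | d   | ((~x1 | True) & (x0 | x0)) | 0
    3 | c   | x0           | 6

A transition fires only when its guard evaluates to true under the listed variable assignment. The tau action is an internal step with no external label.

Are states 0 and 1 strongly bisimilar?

Answer: NOT BISIMILAR

Working:
Bisimulation quotient by refinement:
  round 0: {{0,1,2,3,4,5,6,7,8}}
  round 1: {{0},{1,2,6},{3},{4},{5},{7},{8}}
Fixed point at round 2; 7 class(es).
0∈{0}, 1∈{1,2,6}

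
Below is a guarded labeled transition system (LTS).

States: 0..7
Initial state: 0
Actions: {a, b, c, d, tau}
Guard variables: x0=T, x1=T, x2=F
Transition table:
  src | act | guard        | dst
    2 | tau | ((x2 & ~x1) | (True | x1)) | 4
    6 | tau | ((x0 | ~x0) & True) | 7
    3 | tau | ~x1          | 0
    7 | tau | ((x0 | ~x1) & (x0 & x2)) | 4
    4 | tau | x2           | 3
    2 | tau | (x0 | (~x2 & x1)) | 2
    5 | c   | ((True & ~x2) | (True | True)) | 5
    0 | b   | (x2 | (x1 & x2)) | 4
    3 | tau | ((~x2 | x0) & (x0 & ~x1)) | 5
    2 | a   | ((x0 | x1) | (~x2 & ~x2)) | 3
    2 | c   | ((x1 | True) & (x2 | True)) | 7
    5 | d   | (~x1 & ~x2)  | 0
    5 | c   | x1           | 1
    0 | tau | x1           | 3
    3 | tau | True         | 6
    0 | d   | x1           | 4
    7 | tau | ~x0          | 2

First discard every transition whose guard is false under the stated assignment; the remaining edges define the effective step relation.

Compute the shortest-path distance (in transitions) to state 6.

Answer: 2

Analysis:
Layered search for 6:
  L0 = {0}
  L1 = {3,4}
  L2 = {6}
first hit 6 at d=2 via tau·tau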